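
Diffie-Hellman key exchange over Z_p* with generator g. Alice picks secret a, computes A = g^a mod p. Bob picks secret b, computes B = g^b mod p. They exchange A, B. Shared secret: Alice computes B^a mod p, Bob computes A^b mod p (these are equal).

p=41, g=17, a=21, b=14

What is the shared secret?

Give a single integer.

Answer: 5

Derivation:
A = 17^21 mod 41  (bits of 21 = 10101)
  bit 0 = 1: r = r^2 * 17 mod 41 = 1^2 * 17 = 1*17 = 17
  bit 1 = 0: r = r^2 mod 41 = 17^2 = 2
  bit 2 = 1: r = r^2 * 17 mod 41 = 2^2 * 17 = 4*17 = 27
  bit 3 = 0: r = r^2 mod 41 = 27^2 = 32
  bit 4 = 1: r = r^2 * 17 mod 41 = 32^2 * 17 = 40*17 = 24
  -> A = 24
B = 17^14 mod 41  (bits of 14 = 1110)
  bit 0 = 1: r = r^2 * 17 mod 41 = 1^2 * 17 = 1*17 = 17
  bit 1 = 1: r = r^2 * 17 mod 41 = 17^2 * 17 = 2*17 = 34
  bit 2 = 1: r = r^2 * 17 mod 41 = 34^2 * 17 = 8*17 = 13
  bit 3 = 0: r = r^2 mod 41 = 13^2 = 5
  -> B = 5
s = B^a = 5^21 mod 41  (bits of 21 = 10101)
  bit 0 = 1: r = r^2 * 5 mod 41 = 1^2 * 5 = 1*5 = 5
  bit 1 = 0: r = r^2 mod 41 = 5^2 = 25
  bit 2 = 1: r = r^2 * 5 mod 41 = 25^2 * 5 = 10*5 = 9
  bit 3 = 0: r = r^2 mod 41 = 9^2 = 40
  bit 4 = 1: r = r^2 * 5 mod 41 = 40^2 * 5 = 1*5 = 5
  -> s = B^a = 5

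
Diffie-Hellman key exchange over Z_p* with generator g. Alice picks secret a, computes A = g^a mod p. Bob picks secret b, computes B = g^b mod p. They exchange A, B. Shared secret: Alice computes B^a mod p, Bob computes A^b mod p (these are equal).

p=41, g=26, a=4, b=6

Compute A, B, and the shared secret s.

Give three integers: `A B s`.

Answer: 31 5 10

Derivation:
A = 26^4 mod 41  (bits of 4 = 100)
  bit 0 = 1: r = r^2 * 26 mod 41 = 1^2 * 26 = 1*26 = 26
  bit 1 = 0: r = r^2 mod 41 = 26^2 = 20
  bit 2 = 0: r = r^2 mod 41 = 20^2 = 31
  -> A = 31
B = 26^6 mod 41  (bits of 6 = 110)
  bit 0 = 1: r = r^2 * 26 mod 41 = 1^2 * 26 = 1*26 = 26
  bit 1 = 1: r = r^2 * 26 mod 41 = 26^2 * 26 = 20*26 = 28
  bit 2 = 0: r = r^2 mod 41 = 28^2 = 5
  -> B = 5
s = B^a = 5^4 mod 41  (bits of 4 = 100)
  bit 0 = 1: r = r^2 * 5 mod 41 = 1^2 * 5 = 1*5 = 5
  bit 1 = 0: r = r^2 mod 41 = 5^2 = 25
  bit 2 = 0: r = r^2 mod 41 = 25^2 = 10
  -> s = B^a = 10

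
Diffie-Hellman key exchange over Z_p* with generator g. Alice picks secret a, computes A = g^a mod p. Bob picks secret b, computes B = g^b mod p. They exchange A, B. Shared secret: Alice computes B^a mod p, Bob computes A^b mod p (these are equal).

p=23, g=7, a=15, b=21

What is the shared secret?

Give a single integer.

A = 7^15 mod 23  (bits of 15 = 1111)
  bit 0 = 1: r = r^2 * 7 mod 23 = 1^2 * 7 = 1*7 = 7
  bit 1 = 1: r = r^2 * 7 mod 23 = 7^2 * 7 = 3*7 = 21
  bit 2 = 1: r = r^2 * 7 mod 23 = 21^2 * 7 = 4*7 = 5
  bit 3 = 1: r = r^2 * 7 mod 23 = 5^2 * 7 = 2*7 = 14
  -> A = 14
B = 7^21 mod 23  (bits of 21 = 10101)
  bit 0 = 1: r = r^2 * 7 mod 23 = 1^2 * 7 = 1*7 = 7
  bit 1 = 0: r = r^2 mod 23 = 7^2 = 3
  bit 2 = 1: r = r^2 * 7 mod 23 = 3^2 * 7 = 9*7 = 17
  bit 3 = 0: r = r^2 mod 23 = 17^2 = 13
  bit 4 = 1: r = r^2 * 7 mod 23 = 13^2 * 7 = 8*7 = 10
  -> B = 10
s = B^a = 10^15 mod 23  (bits of 15 = 1111)
  bit 0 = 1: r = r^2 * 10 mod 23 = 1^2 * 10 = 1*10 = 10
  bit 1 = 1: r = r^2 * 10 mod 23 = 10^2 * 10 = 8*10 = 11
  bit 2 = 1: r = r^2 * 10 mod 23 = 11^2 * 10 = 6*10 = 14
  bit 3 = 1: r = r^2 * 10 mod 23 = 14^2 * 10 = 12*10 = 5
  -> s = B^a = 5

Answer: 5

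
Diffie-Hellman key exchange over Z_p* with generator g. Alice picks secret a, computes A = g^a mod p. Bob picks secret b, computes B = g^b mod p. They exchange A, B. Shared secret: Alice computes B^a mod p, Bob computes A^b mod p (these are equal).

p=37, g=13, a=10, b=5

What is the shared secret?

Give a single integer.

Answer: 25

Derivation:
A = 13^10 mod 37  (bits of 10 = 1010)
  bit 0 = 1: r = r^2 * 13 mod 37 = 1^2 * 13 = 1*13 = 13
  bit 1 = 0: r = r^2 mod 37 = 13^2 = 21
  bit 2 = 1: r = r^2 * 13 mod 37 = 21^2 * 13 = 34*13 = 35
  bit 3 = 0: r = r^2 mod 37 = 35^2 = 4
  -> A = 4
B = 13^5 mod 37  (bits of 5 = 101)
  bit 0 = 1: r = r^2 * 13 mod 37 = 1^2 * 13 = 1*13 = 13
  bit 1 = 0: r = r^2 mod 37 = 13^2 = 21
  bit 2 = 1: r = r^2 * 13 mod 37 = 21^2 * 13 = 34*13 = 35
  -> B = 35
s = B^a = 35^10 mod 37  (bits of 10 = 1010)
  bit 0 = 1: r = r^2 * 35 mod 37 = 1^2 * 35 = 1*35 = 35
  bit 1 = 0: r = r^2 mod 37 = 35^2 = 4
  bit 2 = 1: r = r^2 * 35 mod 37 = 4^2 * 35 = 16*35 = 5
  bit 3 = 0: r = r^2 mod 37 = 5^2 = 25
  -> s = B^a = 25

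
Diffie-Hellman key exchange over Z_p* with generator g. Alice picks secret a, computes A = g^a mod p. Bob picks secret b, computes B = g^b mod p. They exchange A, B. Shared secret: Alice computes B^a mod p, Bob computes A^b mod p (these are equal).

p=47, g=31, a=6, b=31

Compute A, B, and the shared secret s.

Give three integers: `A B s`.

Answer: 2 5 21

Derivation:
A = 31^6 mod 47  (bits of 6 = 110)
  bit 0 = 1: r = r^2 * 31 mod 47 = 1^2 * 31 = 1*31 = 31
  bit 1 = 1: r = r^2 * 31 mod 47 = 31^2 * 31 = 21*31 = 40
  bit 2 = 0: r = r^2 mod 47 = 40^2 = 2
  -> A = 2
B = 31^31 mod 47  (bits of 31 = 11111)
  bit 0 = 1: r = r^2 * 31 mod 47 = 1^2 * 31 = 1*31 = 31
  bit 1 = 1: r = r^2 * 31 mod 47 = 31^2 * 31 = 21*31 = 40
  bit 2 = 1: r = r^2 * 31 mod 47 = 40^2 * 31 = 2*31 = 15
  bit 3 = 1: r = r^2 * 31 mod 47 = 15^2 * 31 = 37*31 = 19
  bit 4 = 1: r = r^2 * 31 mod 47 = 19^2 * 31 = 32*31 = 5
  -> B = 5
s = B^a = 5^6 mod 47  (bits of 6 = 110)
  bit 0 = 1: r = r^2 * 5 mod 47 = 1^2 * 5 = 1*5 = 5
  bit 1 = 1: r = r^2 * 5 mod 47 = 5^2 * 5 = 25*5 = 31
  bit 2 = 0: r = r^2 mod 47 = 31^2 = 21
  -> s = B^a = 21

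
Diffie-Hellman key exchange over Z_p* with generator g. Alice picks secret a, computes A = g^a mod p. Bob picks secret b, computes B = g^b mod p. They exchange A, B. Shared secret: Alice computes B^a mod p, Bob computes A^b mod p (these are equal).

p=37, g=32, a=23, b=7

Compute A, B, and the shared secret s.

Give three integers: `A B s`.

A = 32^23 mod 37  (bits of 23 = 10111)
  bit 0 = 1: r = r^2 * 32 mod 37 = 1^2 * 32 = 1*32 = 32
  bit 1 = 0: r = r^2 mod 37 = 32^2 = 25
  bit 2 = 1: r = r^2 * 32 mod 37 = 25^2 * 32 = 33*32 = 20
  bit 3 = 1: r = r^2 * 32 mod 37 = 20^2 * 32 = 30*32 = 35
  bit 4 = 1: r = r^2 * 32 mod 37 = 35^2 * 32 = 4*32 = 17
  -> A = 17
B = 32^7 mod 37  (bits of 7 = 111)
  bit 0 = 1: r = r^2 * 32 mod 37 = 1^2 * 32 = 1*32 = 32
  bit 1 = 1: r = r^2 * 32 mod 37 = 32^2 * 32 = 25*32 = 23
  bit 2 = 1: r = r^2 * 32 mod 37 = 23^2 * 32 = 11*32 = 19
  -> B = 19
s = B^a = 19^23 mod 37  (bits of 23 = 10111)
  bit 0 = 1: r = r^2 * 19 mod 37 = 1^2 * 19 = 1*19 = 19
  bit 1 = 0: r = r^2 mod 37 = 19^2 = 28
  bit 2 = 1: r = r^2 * 19 mod 37 = 28^2 * 19 = 7*19 = 22
  bit 3 = 1: r = r^2 * 19 mod 37 = 22^2 * 19 = 3*19 = 20
  bit 4 = 1: r = r^2 * 19 mod 37 = 20^2 * 19 = 30*19 = 15
  -> s = B^a = 15

Answer: 17 19 15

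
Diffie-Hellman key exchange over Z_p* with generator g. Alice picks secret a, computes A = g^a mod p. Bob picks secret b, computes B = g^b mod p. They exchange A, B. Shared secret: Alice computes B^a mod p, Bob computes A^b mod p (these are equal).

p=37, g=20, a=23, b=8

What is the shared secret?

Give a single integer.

A = 20^23 mod 37  (bits of 23 = 10111)
  bit 0 = 1: r = r^2 * 20 mod 37 = 1^2 * 20 = 1*20 = 20
  bit 1 = 0: r = r^2 mod 37 = 20^2 = 30
  bit 2 = 1: r = r^2 * 20 mod 37 = 30^2 * 20 = 12*20 = 18
  bit 3 = 1: r = r^2 * 20 mod 37 = 18^2 * 20 = 28*20 = 5
  bit 4 = 1: r = r^2 * 20 mod 37 = 5^2 * 20 = 25*20 = 19
  -> A = 19
B = 20^8 mod 37  (bits of 8 = 1000)
  bit 0 = 1: r = r^2 * 20 mod 37 = 1^2 * 20 = 1*20 = 20
  bit 1 = 0: r = r^2 mod 37 = 20^2 = 30
  bit 2 = 0: r = r^2 mod 37 = 30^2 = 12
  bit 3 = 0: r = r^2 mod 37 = 12^2 = 33
  -> B = 33
s = B^a = 33^23 mod 37  (bits of 23 = 10111)
  bit 0 = 1: r = r^2 * 33 mod 37 = 1^2 * 33 = 1*33 = 33
  bit 1 = 0: r = r^2 mod 37 = 33^2 = 16
  bit 2 = 1: r = r^2 * 33 mod 37 = 16^2 * 33 = 34*33 = 12
  bit 3 = 1: r = r^2 * 33 mod 37 = 12^2 * 33 = 33*33 = 16
  bit 4 = 1: r = r^2 * 33 mod 37 = 16^2 * 33 = 34*33 = 12
  -> s = B^a = 12

Answer: 12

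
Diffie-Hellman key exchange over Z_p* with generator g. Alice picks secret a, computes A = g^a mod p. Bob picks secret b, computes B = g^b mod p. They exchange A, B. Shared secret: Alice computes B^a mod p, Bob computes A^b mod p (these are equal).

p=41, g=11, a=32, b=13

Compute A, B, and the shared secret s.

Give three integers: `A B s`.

A = 11^32 mod 41  (bits of 32 = 100000)
  bit 0 = 1: r = r^2 * 11 mod 41 = 1^2 * 11 = 1*11 = 11
  bit 1 = 0: r = r^2 mod 41 = 11^2 = 39
  bit 2 = 0: r = r^2 mod 41 = 39^2 = 4
  bit 3 = 0: r = r^2 mod 41 = 4^2 = 16
  bit 4 = 0: r = r^2 mod 41 = 16^2 = 10
  bit 5 = 0: r = r^2 mod 41 = 10^2 = 18
  -> A = 18
B = 11^13 mod 41  (bits of 13 = 1101)
  bit 0 = 1: r = r^2 * 11 mod 41 = 1^2 * 11 = 1*11 = 11
  bit 1 = 1: r = r^2 * 11 mod 41 = 11^2 * 11 = 39*11 = 19
  bit 2 = 0: r = r^2 mod 41 = 19^2 = 33
  bit 3 = 1: r = r^2 * 11 mod 41 = 33^2 * 11 = 23*11 = 7
  -> B = 7
s = B^a = 7^32 mod 41  (bits of 32 = 100000)
  bit 0 = 1: r = r^2 * 7 mod 41 = 1^2 * 7 = 1*7 = 7
  bit 1 = 0: r = r^2 mod 41 = 7^2 = 8
  bit 2 = 0: r = r^2 mod 41 = 8^2 = 23
  bit 3 = 0: r = r^2 mod 41 = 23^2 = 37
  bit 4 = 0: r = r^2 mod 41 = 37^2 = 16
  bit 5 = 0: r = r^2 mod 41 = 16^2 = 10
  -> s = B^a = 10

Answer: 18 7 10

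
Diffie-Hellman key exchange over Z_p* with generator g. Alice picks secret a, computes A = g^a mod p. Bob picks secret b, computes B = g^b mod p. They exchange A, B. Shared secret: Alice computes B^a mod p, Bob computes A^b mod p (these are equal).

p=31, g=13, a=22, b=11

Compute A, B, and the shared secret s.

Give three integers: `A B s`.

A = 13^22 mod 31  (bits of 22 = 10110)
  bit 0 = 1: r = r^2 * 13 mod 31 = 1^2 * 13 = 1*13 = 13
  bit 1 = 0: r = r^2 mod 31 = 13^2 = 14
  bit 2 = 1: r = r^2 * 13 mod 31 = 14^2 * 13 = 10*13 = 6
  bit 3 = 1: r = r^2 * 13 mod 31 = 6^2 * 13 = 5*13 = 3
  bit 4 = 0: r = r^2 mod 31 = 3^2 = 9
  -> A = 9
B = 13^11 mod 31  (bits of 11 = 1011)
  bit 0 = 1: r = r^2 * 13 mod 31 = 1^2 * 13 = 1*13 = 13
  bit 1 = 0: r = r^2 mod 31 = 13^2 = 14
  bit 2 = 1: r = r^2 * 13 mod 31 = 14^2 * 13 = 10*13 = 6
  bit 3 = 1: r = r^2 * 13 mod 31 = 6^2 * 13 = 5*13 = 3
  -> B = 3
s = B^a = 3^22 mod 31  (bits of 22 = 10110)
  bit 0 = 1: r = r^2 * 3 mod 31 = 1^2 * 3 = 1*3 = 3
  bit 1 = 0: r = r^2 mod 31 = 3^2 = 9
  bit 2 = 1: r = r^2 * 3 mod 31 = 9^2 * 3 = 19*3 = 26
  bit 3 = 1: r = r^2 * 3 mod 31 = 26^2 * 3 = 25*3 = 13
  bit 4 = 0: r = r^2 mod 31 = 13^2 = 14
  -> s = B^a = 14

Answer: 9 3 14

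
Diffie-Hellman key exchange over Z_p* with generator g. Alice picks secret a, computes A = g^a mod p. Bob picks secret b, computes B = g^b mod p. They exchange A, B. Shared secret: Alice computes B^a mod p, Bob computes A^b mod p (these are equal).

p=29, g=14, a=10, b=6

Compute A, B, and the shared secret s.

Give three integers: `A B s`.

Answer: 13 5 20

Derivation:
A = 14^10 mod 29  (bits of 10 = 1010)
  bit 0 = 1: r = r^2 * 14 mod 29 = 1^2 * 14 = 1*14 = 14
  bit 1 = 0: r = r^2 mod 29 = 14^2 = 22
  bit 2 = 1: r = r^2 * 14 mod 29 = 22^2 * 14 = 20*14 = 19
  bit 3 = 0: r = r^2 mod 29 = 19^2 = 13
  -> A = 13
B = 14^6 mod 29  (bits of 6 = 110)
  bit 0 = 1: r = r^2 * 14 mod 29 = 1^2 * 14 = 1*14 = 14
  bit 1 = 1: r = r^2 * 14 mod 29 = 14^2 * 14 = 22*14 = 18
  bit 2 = 0: r = r^2 mod 29 = 18^2 = 5
  -> B = 5
s = B^a = 5^10 mod 29  (bits of 10 = 1010)
  bit 0 = 1: r = r^2 * 5 mod 29 = 1^2 * 5 = 1*5 = 5
  bit 1 = 0: r = r^2 mod 29 = 5^2 = 25
  bit 2 = 1: r = r^2 * 5 mod 29 = 25^2 * 5 = 16*5 = 22
  bit 3 = 0: r = r^2 mod 29 = 22^2 = 20
  -> s = B^a = 20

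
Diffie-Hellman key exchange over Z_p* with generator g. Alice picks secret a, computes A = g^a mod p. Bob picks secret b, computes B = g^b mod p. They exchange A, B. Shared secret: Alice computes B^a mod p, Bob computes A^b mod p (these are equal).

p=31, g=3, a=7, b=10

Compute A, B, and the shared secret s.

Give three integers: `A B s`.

A = 3^7 mod 31  (bits of 7 = 111)
  bit 0 = 1: r = r^2 * 3 mod 31 = 1^2 * 3 = 1*3 = 3
  bit 1 = 1: r = r^2 * 3 mod 31 = 3^2 * 3 = 9*3 = 27
  bit 2 = 1: r = r^2 * 3 mod 31 = 27^2 * 3 = 16*3 = 17
  -> A = 17
B = 3^10 mod 31  (bits of 10 = 1010)
  bit 0 = 1: r = r^2 * 3 mod 31 = 1^2 * 3 = 1*3 = 3
  bit 1 = 0: r = r^2 mod 31 = 3^2 = 9
  bit 2 = 1: r = r^2 * 3 mod 31 = 9^2 * 3 = 19*3 = 26
  bit 3 = 0: r = r^2 mod 31 = 26^2 = 25
  -> B = 25
s = B^a = 25^7 mod 31  (bits of 7 = 111)
  bit 0 = 1: r = r^2 * 25 mod 31 = 1^2 * 25 = 1*25 = 25
  bit 1 = 1: r = r^2 * 25 mod 31 = 25^2 * 25 = 5*25 = 1
  bit 2 = 1: r = r^2 * 25 mod 31 = 1^2 * 25 = 1*25 = 25
  -> s = B^a = 25

Answer: 17 25 25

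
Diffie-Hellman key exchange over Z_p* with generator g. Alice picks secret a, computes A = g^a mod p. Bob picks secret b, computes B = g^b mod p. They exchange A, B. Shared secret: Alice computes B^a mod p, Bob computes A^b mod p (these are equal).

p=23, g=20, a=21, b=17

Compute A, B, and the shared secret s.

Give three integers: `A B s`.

Answer: 15 7 10

Derivation:
A = 20^21 mod 23  (bits of 21 = 10101)
  bit 0 = 1: r = r^2 * 20 mod 23 = 1^2 * 20 = 1*20 = 20
  bit 1 = 0: r = r^2 mod 23 = 20^2 = 9
  bit 2 = 1: r = r^2 * 20 mod 23 = 9^2 * 20 = 12*20 = 10
  bit 3 = 0: r = r^2 mod 23 = 10^2 = 8
  bit 4 = 1: r = r^2 * 20 mod 23 = 8^2 * 20 = 18*20 = 15
  -> A = 15
B = 20^17 mod 23  (bits of 17 = 10001)
  bit 0 = 1: r = r^2 * 20 mod 23 = 1^2 * 20 = 1*20 = 20
  bit 1 = 0: r = r^2 mod 23 = 20^2 = 9
  bit 2 = 0: r = r^2 mod 23 = 9^2 = 12
  bit 3 = 0: r = r^2 mod 23 = 12^2 = 6
  bit 4 = 1: r = r^2 * 20 mod 23 = 6^2 * 20 = 13*20 = 7
  -> B = 7
s = B^a = 7^21 mod 23  (bits of 21 = 10101)
  bit 0 = 1: r = r^2 * 7 mod 23 = 1^2 * 7 = 1*7 = 7
  bit 1 = 0: r = r^2 mod 23 = 7^2 = 3
  bit 2 = 1: r = r^2 * 7 mod 23 = 3^2 * 7 = 9*7 = 17
  bit 3 = 0: r = r^2 mod 23 = 17^2 = 13
  bit 4 = 1: r = r^2 * 7 mod 23 = 13^2 * 7 = 8*7 = 10
  -> s = B^a = 10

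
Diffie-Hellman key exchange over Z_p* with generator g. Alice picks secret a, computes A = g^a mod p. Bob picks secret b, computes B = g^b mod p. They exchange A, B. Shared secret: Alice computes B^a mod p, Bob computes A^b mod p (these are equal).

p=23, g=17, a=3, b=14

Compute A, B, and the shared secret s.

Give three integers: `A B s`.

Answer: 14 9 16

Derivation:
A = 17^3 mod 23  (bits of 3 = 11)
  bit 0 = 1: r = r^2 * 17 mod 23 = 1^2 * 17 = 1*17 = 17
  bit 1 = 1: r = r^2 * 17 mod 23 = 17^2 * 17 = 13*17 = 14
  -> A = 14
B = 17^14 mod 23  (bits of 14 = 1110)
  bit 0 = 1: r = r^2 * 17 mod 23 = 1^2 * 17 = 1*17 = 17
  bit 1 = 1: r = r^2 * 17 mod 23 = 17^2 * 17 = 13*17 = 14
  bit 2 = 1: r = r^2 * 17 mod 23 = 14^2 * 17 = 12*17 = 20
  bit 3 = 0: r = r^2 mod 23 = 20^2 = 9
  -> B = 9
s = B^a = 9^3 mod 23  (bits of 3 = 11)
  bit 0 = 1: r = r^2 * 9 mod 23 = 1^2 * 9 = 1*9 = 9
  bit 1 = 1: r = r^2 * 9 mod 23 = 9^2 * 9 = 12*9 = 16
  -> s = B^a = 16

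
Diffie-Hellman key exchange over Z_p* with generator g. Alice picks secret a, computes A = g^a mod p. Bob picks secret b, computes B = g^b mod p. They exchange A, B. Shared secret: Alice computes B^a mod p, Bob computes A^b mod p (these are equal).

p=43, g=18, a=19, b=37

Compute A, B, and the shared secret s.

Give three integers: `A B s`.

Answer: 28 34 26

Derivation:
A = 18^19 mod 43  (bits of 19 = 10011)
  bit 0 = 1: r = r^2 * 18 mod 43 = 1^2 * 18 = 1*18 = 18
  bit 1 = 0: r = r^2 mod 43 = 18^2 = 23
  bit 2 = 0: r = r^2 mod 43 = 23^2 = 13
  bit 3 = 1: r = r^2 * 18 mod 43 = 13^2 * 18 = 40*18 = 32
  bit 4 = 1: r = r^2 * 18 mod 43 = 32^2 * 18 = 35*18 = 28
  -> A = 28
B = 18^37 mod 43  (bits of 37 = 100101)
  bit 0 = 1: r = r^2 * 18 mod 43 = 1^2 * 18 = 1*18 = 18
  bit 1 = 0: r = r^2 mod 43 = 18^2 = 23
  bit 2 = 0: r = r^2 mod 43 = 23^2 = 13
  bit 3 = 1: r = r^2 * 18 mod 43 = 13^2 * 18 = 40*18 = 32
  bit 4 = 0: r = r^2 mod 43 = 32^2 = 35
  bit 5 = 1: r = r^2 * 18 mod 43 = 35^2 * 18 = 21*18 = 34
  -> B = 34
s = B^a = 34^19 mod 43  (bits of 19 = 10011)
  bit 0 = 1: r = r^2 * 34 mod 43 = 1^2 * 34 = 1*34 = 34
  bit 1 = 0: r = r^2 mod 43 = 34^2 = 38
  bit 2 = 0: r = r^2 mod 43 = 38^2 = 25
  bit 3 = 1: r = r^2 * 34 mod 43 = 25^2 * 34 = 23*34 = 8
  bit 4 = 1: r = r^2 * 34 mod 43 = 8^2 * 34 = 21*34 = 26
  -> s = B^a = 26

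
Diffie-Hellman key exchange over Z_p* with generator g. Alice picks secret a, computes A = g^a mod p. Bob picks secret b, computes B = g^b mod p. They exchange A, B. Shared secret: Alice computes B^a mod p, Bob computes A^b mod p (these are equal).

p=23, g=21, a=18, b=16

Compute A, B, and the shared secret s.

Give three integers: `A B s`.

Answer: 13 9 4

Derivation:
A = 21^18 mod 23  (bits of 18 = 10010)
  bit 0 = 1: r = r^2 * 21 mod 23 = 1^2 * 21 = 1*21 = 21
  bit 1 = 0: r = r^2 mod 23 = 21^2 = 4
  bit 2 = 0: r = r^2 mod 23 = 4^2 = 16
  bit 3 = 1: r = r^2 * 21 mod 23 = 16^2 * 21 = 3*21 = 17
  bit 4 = 0: r = r^2 mod 23 = 17^2 = 13
  -> A = 13
B = 21^16 mod 23  (bits of 16 = 10000)
  bit 0 = 1: r = r^2 * 21 mod 23 = 1^2 * 21 = 1*21 = 21
  bit 1 = 0: r = r^2 mod 23 = 21^2 = 4
  bit 2 = 0: r = r^2 mod 23 = 4^2 = 16
  bit 3 = 0: r = r^2 mod 23 = 16^2 = 3
  bit 4 = 0: r = r^2 mod 23 = 3^2 = 9
  -> B = 9
s = B^a = 9^18 mod 23  (bits of 18 = 10010)
  bit 0 = 1: r = r^2 * 9 mod 23 = 1^2 * 9 = 1*9 = 9
  bit 1 = 0: r = r^2 mod 23 = 9^2 = 12
  bit 2 = 0: r = r^2 mod 23 = 12^2 = 6
  bit 3 = 1: r = r^2 * 9 mod 23 = 6^2 * 9 = 13*9 = 2
  bit 4 = 0: r = r^2 mod 23 = 2^2 = 4
  -> s = B^a = 4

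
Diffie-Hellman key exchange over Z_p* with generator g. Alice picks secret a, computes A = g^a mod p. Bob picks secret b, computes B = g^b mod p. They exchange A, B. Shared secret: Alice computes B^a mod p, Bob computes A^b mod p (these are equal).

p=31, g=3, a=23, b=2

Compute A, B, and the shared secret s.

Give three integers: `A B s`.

A = 3^23 mod 31  (bits of 23 = 10111)
  bit 0 = 1: r = r^2 * 3 mod 31 = 1^2 * 3 = 1*3 = 3
  bit 1 = 0: r = r^2 mod 31 = 3^2 = 9
  bit 2 = 1: r = r^2 * 3 mod 31 = 9^2 * 3 = 19*3 = 26
  bit 3 = 1: r = r^2 * 3 mod 31 = 26^2 * 3 = 25*3 = 13
  bit 4 = 1: r = r^2 * 3 mod 31 = 13^2 * 3 = 14*3 = 11
  -> A = 11
B = 3^2 mod 31  (bits of 2 = 10)
  bit 0 = 1: r = r^2 * 3 mod 31 = 1^2 * 3 = 1*3 = 3
  bit 1 = 0: r = r^2 mod 31 = 3^2 = 9
  -> B = 9
s = B^a = 9^23 mod 31  (bits of 23 = 10111)
  bit 0 = 1: r = r^2 * 9 mod 31 = 1^2 * 9 = 1*9 = 9
  bit 1 = 0: r = r^2 mod 31 = 9^2 = 19
  bit 2 = 1: r = r^2 * 9 mod 31 = 19^2 * 9 = 20*9 = 25
  bit 3 = 1: r = r^2 * 9 mod 31 = 25^2 * 9 = 5*9 = 14
  bit 4 = 1: r = r^2 * 9 mod 31 = 14^2 * 9 = 10*9 = 28
  -> s = B^a = 28

Answer: 11 9 28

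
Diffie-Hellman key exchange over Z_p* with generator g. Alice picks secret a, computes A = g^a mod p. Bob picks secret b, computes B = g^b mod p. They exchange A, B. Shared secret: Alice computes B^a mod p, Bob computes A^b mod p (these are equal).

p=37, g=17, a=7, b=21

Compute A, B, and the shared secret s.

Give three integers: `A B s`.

Answer: 15 8 29

Derivation:
A = 17^7 mod 37  (bits of 7 = 111)
  bit 0 = 1: r = r^2 * 17 mod 37 = 1^2 * 17 = 1*17 = 17
  bit 1 = 1: r = r^2 * 17 mod 37 = 17^2 * 17 = 30*17 = 29
  bit 2 = 1: r = r^2 * 17 mod 37 = 29^2 * 17 = 27*17 = 15
  -> A = 15
B = 17^21 mod 37  (bits of 21 = 10101)
  bit 0 = 1: r = r^2 * 17 mod 37 = 1^2 * 17 = 1*17 = 17
  bit 1 = 0: r = r^2 mod 37 = 17^2 = 30
  bit 2 = 1: r = r^2 * 17 mod 37 = 30^2 * 17 = 12*17 = 19
  bit 3 = 0: r = r^2 mod 37 = 19^2 = 28
  bit 4 = 1: r = r^2 * 17 mod 37 = 28^2 * 17 = 7*17 = 8
  -> B = 8
s = B^a = 8^7 mod 37  (bits of 7 = 111)
  bit 0 = 1: r = r^2 * 8 mod 37 = 1^2 * 8 = 1*8 = 8
  bit 1 = 1: r = r^2 * 8 mod 37 = 8^2 * 8 = 27*8 = 31
  bit 2 = 1: r = r^2 * 8 mod 37 = 31^2 * 8 = 36*8 = 29
  -> s = B^a = 29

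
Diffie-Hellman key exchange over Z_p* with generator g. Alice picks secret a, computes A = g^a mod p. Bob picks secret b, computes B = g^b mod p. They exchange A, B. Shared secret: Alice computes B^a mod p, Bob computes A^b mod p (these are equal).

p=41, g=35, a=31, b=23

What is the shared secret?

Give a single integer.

A = 35^31 mod 41  (bits of 31 = 11111)
  bit 0 = 1: r = r^2 * 35 mod 41 = 1^2 * 35 = 1*35 = 35
  bit 1 = 1: r = r^2 * 35 mod 41 = 35^2 * 35 = 36*35 = 30
  bit 2 = 1: r = r^2 * 35 mod 41 = 30^2 * 35 = 39*35 = 12
  bit 3 = 1: r = r^2 * 35 mod 41 = 12^2 * 35 = 21*35 = 38
  bit 4 = 1: r = r^2 * 35 mod 41 = 38^2 * 35 = 9*35 = 28
  -> A = 28
B = 35^23 mod 41  (bits of 23 = 10111)
  bit 0 = 1: r = r^2 * 35 mod 41 = 1^2 * 35 = 1*35 = 35
  bit 1 = 0: r = r^2 mod 41 = 35^2 = 36
  bit 2 = 1: r = r^2 * 35 mod 41 = 36^2 * 35 = 25*35 = 14
  bit 3 = 1: r = r^2 * 35 mod 41 = 14^2 * 35 = 32*35 = 13
  bit 4 = 1: r = r^2 * 35 mod 41 = 13^2 * 35 = 5*35 = 11
  -> B = 11
s = B^a = 11^31 mod 41  (bits of 31 = 11111)
  bit 0 = 1: r = r^2 * 11 mod 41 = 1^2 * 11 = 1*11 = 11
  bit 1 = 1: r = r^2 * 11 mod 41 = 11^2 * 11 = 39*11 = 19
  bit 2 = 1: r = r^2 * 11 mod 41 = 19^2 * 11 = 33*11 = 35
  bit 3 = 1: r = r^2 * 11 mod 41 = 35^2 * 11 = 36*11 = 27
  bit 4 = 1: r = r^2 * 11 mod 41 = 27^2 * 11 = 32*11 = 24
  -> s = B^a = 24

Answer: 24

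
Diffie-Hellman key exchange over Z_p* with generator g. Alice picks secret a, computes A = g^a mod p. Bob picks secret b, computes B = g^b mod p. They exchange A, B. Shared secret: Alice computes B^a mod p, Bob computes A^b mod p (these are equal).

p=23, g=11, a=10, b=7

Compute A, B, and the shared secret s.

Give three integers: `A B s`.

A = 11^10 mod 23  (bits of 10 = 1010)
  bit 0 = 1: r = r^2 * 11 mod 23 = 1^2 * 11 = 1*11 = 11
  bit 1 = 0: r = r^2 mod 23 = 11^2 = 6
  bit 2 = 1: r = r^2 * 11 mod 23 = 6^2 * 11 = 13*11 = 5
  bit 3 = 0: r = r^2 mod 23 = 5^2 = 2
  -> A = 2
B = 11^7 mod 23  (bits of 7 = 111)
  bit 0 = 1: r = r^2 * 11 mod 23 = 1^2 * 11 = 1*11 = 11
  bit 1 = 1: r = r^2 * 11 mod 23 = 11^2 * 11 = 6*11 = 20
  bit 2 = 1: r = r^2 * 11 mod 23 = 20^2 * 11 = 9*11 = 7
  -> B = 7
s = B^a = 7^10 mod 23  (bits of 10 = 1010)
  bit 0 = 1: r = r^2 * 7 mod 23 = 1^2 * 7 = 1*7 = 7
  bit 1 = 0: r = r^2 mod 23 = 7^2 = 3
  bit 2 = 1: r = r^2 * 7 mod 23 = 3^2 * 7 = 9*7 = 17
  bit 3 = 0: r = r^2 mod 23 = 17^2 = 13
  -> s = B^a = 13

Answer: 2 7 13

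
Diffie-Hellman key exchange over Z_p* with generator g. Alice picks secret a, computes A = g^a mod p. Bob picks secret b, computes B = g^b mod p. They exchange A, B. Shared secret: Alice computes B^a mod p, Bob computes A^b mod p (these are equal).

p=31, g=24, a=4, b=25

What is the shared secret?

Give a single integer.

Answer: 25

Derivation:
A = 24^4 mod 31  (bits of 4 = 100)
  bit 0 = 1: r = r^2 * 24 mod 31 = 1^2 * 24 = 1*24 = 24
  bit 1 = 0: r = r^2 mod 31 = 24^2 = 18
  bit 2 = 0: r = r^2 mod 31 = 18^2 = 14
  -> A = 14
B = 24^25 mod 31  (bits of 25 = 11001)
  bit 0 = 1: r = r^2 * 24 mod 31 = 1^2 * 24 = 1*24 = 24
  bit 1 = 1: r = r^2 * 24 mod 31 = 24^2 * 24 = 18*24 = 29
  bit 2 = 0: r = r^2 mod 31 = 29^2 = 4
  bit 3 = 0: r = r^2 mod 31 = 4^2 = 16
  bit 4 = 1: r = r^2 * 24 mod 31 = 16^2 * 24 = 8*24 = 6
  -> B = 6
s = B^a = 6^4 mod 31  (bits of 4 = 100)
  bit 0 = 1: r = r^2 * 6 mod 31 = 1^2 * 6 = 1*6 = 6
  bit 1 = 0: r = r^2 mod 31 = 6^2 = 5
  bit 2 = 0: r = r^2 mod 31 = 5^2 = 25
  -> s = B^a = 25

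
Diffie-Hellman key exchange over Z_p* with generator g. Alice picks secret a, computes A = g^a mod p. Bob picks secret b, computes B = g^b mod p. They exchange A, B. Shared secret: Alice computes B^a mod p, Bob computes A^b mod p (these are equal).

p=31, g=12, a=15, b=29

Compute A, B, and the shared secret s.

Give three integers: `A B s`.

Answer: 30 13 30

Derivation:
A = 12^15 mod 31  (bits of 15 = 1111)
  bit 0 = 1: r = r^2 * 12 mod 31 = 1^2 * 12 = 1*12 = 12
  bit 1 = 1: r = r^2 * 12 mod 31 = 12^2 * 12 = 20*12 = 23
  bit 2 = 1: r = r^2 * 12 mod 31 = 23^2 * 12 = 2*12 = 24
  bit 3 = 1: r = r^2 * 12 mod 31 = 24^2 * 12 = 18*12 = 30
  -> A = 30
B = 12^29 mod 31  (bits of 29 = 11101)
  bit 0 = 1: r = r^2 * 12 mod 31 = 1^2 * 12 = 1*12 = 12
  bit 1 = 1: r = r^2 * 12 mod 31 = 12^2 * 12 = 20*12 = 23
  bit 2 = 1: r = r^2 * 12 mod 31 = 23^2 * 12 = 2*12 = 24
  bit 3 = 0: r = r^2 mod 31 = 24^2 = 18
  bit 4 = 1: r = r^2 * 12 mod 31 = 18^2 * 12 = 14*12 = 13
  -> B = 13
s = B^a = 13^15 mod 31  (bits of 15 = 1111)
  bit 0 = 1: r = r^2 * 13 mod 31 = 1^2 * 13 = 1*13 = 13
  bit 1 = 1: r = r^2 * 13 mod 31 = 13^2 * 13 = 14*13 = 27
  bit 2 = 1: r = r^2 * 13 mod 31 = 27^2 * 13 = 16*13 = 22
  bit 3 = 1: r = r^2 * 13 mod 31 = 22^2 * 13 = 19*13 = 30
  -> s = B^a = 30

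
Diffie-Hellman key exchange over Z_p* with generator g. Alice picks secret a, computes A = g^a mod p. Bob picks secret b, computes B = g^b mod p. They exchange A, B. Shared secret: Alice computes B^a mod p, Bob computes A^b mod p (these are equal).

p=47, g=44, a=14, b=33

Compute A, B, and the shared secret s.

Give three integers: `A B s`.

Answer: 14 30 9

Derivation:
A = 44^14 mod 47  (bits of 14 = 1110)
  bit 0 = 1: r = r^2 * 44 mod 47 = 1^2 * 44 = 1*44 = 44
  bit 1 = 1: r = r^2 * 44 mod 47 = 44^2 * 44 = 9*44 = 20
  bit 2 = 1: r = r^2 * 44 mod 47 = 20^2 * 44 = 24*44 = 22
  bit 3 = 0: r = r^2 mod 47 = 22^2 = 14
  -> A = 14
B = 44^33 mod 47  (bits of 33 = 100001)
  bit 0 = 1: r = r^2 * 44 mod 47 = 1^2 * 44 = 1*44 = 44
  bit 1 = 0: r = r^2 mod 47 = 44^2 = 9
  bit 2 = 0: r = r^2 mod 47 = 9^2 = 34
  bit 3 = 0: r = r^2 mod 47 = 34^2 = 28
  bit 4 = 0: r = r^2 mod 47 = 28^2 = 32
  bit 5 = 1: r = r^2 * 44 mod 47 = 32^2 * 44 = 37*44 = 30
  -> B = 30
s = B^a = 30^14 mod 47  (bits of 14 = 1110)
  bit 0 = 1: r = r^2 * 30 mod 47 = 1^2 * 30 = 1*30 = 30
  bit 1 = 1: r = r^2 * 30 mod 47 = 30^2 * 30 = 7*30 = 22
  bit 2 = 1: r = r^2 * 30 mod 47 = 22^2 * 30 = 14*30 = 44
  bit 3 = 0: r = r^2 mod 47 = 44^2 = 9
  -> s = B^a = 9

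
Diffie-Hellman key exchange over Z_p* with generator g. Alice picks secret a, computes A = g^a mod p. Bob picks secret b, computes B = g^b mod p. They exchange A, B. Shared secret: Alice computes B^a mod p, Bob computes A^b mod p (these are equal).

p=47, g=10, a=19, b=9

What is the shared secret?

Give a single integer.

A = 10^19 mod 47  (bits of 19 = 10011)
  bit 0 = 1: r = r^2 * 10 mod 47 = 1^2 * 10 = 1*10 = 10
  bit 1 = 0: r = r^2 mod 47 = 10^2 = 6
  bit 2 = 0: r = r^2 mod 47 = 6^2 = 36
  bit 3 = 1: r = r^2 * 10 mod 47 = 36^2 * 10 = 27*10 = 35
  bit 4 = 1: r = r^2 * 10 mod 47 = 35^2 * 10 = 3*10 = 30
  -> A = 30
B = 10^9 mod 47  (bits of 9 = 1001)
  bit 0 = 1: r = r^2 * 10 mod 47 = 1^2 * 10 = 1*10 = 10
  bit 1 = 0: r = r^2 mod 47 = 10^2 = 6
  bit 2 = 0: r = r^2 mod 47 = 6^2 = 36
  bit 3 = 1: r = r^2 * 10 mod 47 = 36^2 * 10 = 27*10 = 35
  -> B = 35
s = B^a = 35^19 mod 47  (bits of 19 = 10011)
  bit 0 = 1: r = r^2 * 35 mod 47 = 1^2 * 35 = 1*35 = 35
  bit 1 = 0: r = r^2 mod 47 = 35^2 = 3
  bit 2 = 0: r = r^2 mod 47 = 3^2 = 9
  bit 3 = 1: r = r^2 * 35 mod 47 = 9^2 * 35 = 34*35 = 15
  bit 4 = 1: r = r^2 * 35 mod 47 = 15^2 * 35 = 37*35 = 26
  -> s = B^a = 26

Answer: 26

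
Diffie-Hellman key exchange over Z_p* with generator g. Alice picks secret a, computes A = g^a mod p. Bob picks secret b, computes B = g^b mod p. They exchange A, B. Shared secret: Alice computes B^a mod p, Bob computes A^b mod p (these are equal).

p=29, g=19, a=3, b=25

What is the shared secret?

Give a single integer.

Answer: 8

Derivation:
A = 19^3 mod 29  (bits of 3 = 11)
  bit 0 = 1: r = r^2 * 19 mod 29 = 1^2 * 19 = 1*19 = 19
  bit 1 = 1: r = r^2 * 19 mod 29 = 19^2 * 19 = 13*19 = 15
  -> A = 15
B = 19^25 mod 29  (bits of 25 = 11001)
  bit 0 = 1: r = r^2 * 19 mod 29 = 1^2 * 19 = 1*19 = 19
  bit 1 = 1: r = r^2 * 19 mod 29 = 19^2 * 19 = 13*19 = 15
  bit 2 = 0: r = r^2 mod 29 = 15^2 = 22
  bit 3 = 0: r = r^2 mod 29 = 22^2 = 20
  bit 4 = 1: r = r^2 * 19 mod 29 = 20^2 * 19 = 23*19 = 2
  -> B = 2
s = B^a = 2^3 mod 29  (bits of 3 = 11)
  bit 0 = 1: r = r^2 * 2 mod 29 = 1^2 * 2 = 1*2 = 2
  bit 1 = 1: r = r^2 * 2 mod 29 = 2^2 * 2 = 4*2 = 8
  -> s = B^a = 8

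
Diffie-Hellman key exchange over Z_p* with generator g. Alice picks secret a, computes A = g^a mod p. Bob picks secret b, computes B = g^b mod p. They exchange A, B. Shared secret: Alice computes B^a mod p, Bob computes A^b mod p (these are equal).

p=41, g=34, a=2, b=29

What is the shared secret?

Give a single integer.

A = 34^2 mod 41  (bits of 2 = 10)
  bit 0 = 1: r = r^2 * 34 mod 41 = 1^2 * 34 = 1*34 = 34
  bit 1 = 0: r = r^2 mod 41 = 34^2 = 8
  -> A = 8
B = 34^29 mod 41  (bits of 29 = 11101)
  bit 0 = 1: r = r^2 * 34 mod 41 = 1^2 * 34 = 1*34 = 34
  bit 1 = 1: r = r^2 * 34 mod 41 = 34^2 * 34 = 8*34 = 26
  bit 2 = 1: r = r^2 * 34 mod 41 = 26^2 * 34 = 20*34 = 24
  bit 3 = 0: r = r^2 mod 41 = 24^2 = 2
  bit 4 = 1: r = r^2 * 34 mod 41 = 2^2 * 34 = 4*34 = 13
  -> B = 13
s = B^a = 13^2 mod 41  (bits of 2 = 10)
  bit 0 = 1: r = r^2 * 13 mod 41 = 1^2 * 13 = 1*13 = 13
  bit 1 = 0: r = r^2 mod 41 = 13^2 = 5
  -> s = B^a = 5

Answer: 5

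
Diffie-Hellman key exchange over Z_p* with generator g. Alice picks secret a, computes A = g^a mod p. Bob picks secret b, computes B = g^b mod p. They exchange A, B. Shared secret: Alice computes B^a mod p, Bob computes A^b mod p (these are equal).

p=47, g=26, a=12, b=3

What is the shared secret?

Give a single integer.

Answer: 7

Derivation:
A = 26^12 mod 47  (bits of 12 = 1100)
  bit 0 = 1: r = r^2 * 26 mod 47 = 1^2 * 26 = 1*26 = 26
  bit 1 = 1: r = r^2 * 26 mod 47 = 26^2 * 26 = 18*26 = 45
  bit 2 = 0: r = r^2 mod 47 = 45^2 = 4
  bit 3 = 0: r = r^2 mod 47 = 4^2 = 16
  -> A = 16
B = 26^3 mod 47  (bits of 3 = 11)
  bit 0 = 1: r = r^2 * 26 mod 47 = 1^2 * 26 = 1*26 = 26
  bit 1 = 1: r = r^2 * 26 mod 47 = 26^2 * 26 = 18*26 = 45
  -> B = 45
s = B^a = 45^12 mod 47  (bits of 12 = 1100)
  bit 0 = 1: r = r^2 * 45 mod 47 = 1^2 * 45 = 1*45 = 45
  bit 1 = 1: r = r^2 * 45 mod 47 = 45^2 * 45 = 4*45 = 39
  bit 2 = 0: r = r^2 mod 47 = 39^2 = 17
  bit 3 = 0: r = r^2 mod 47 = 17^2 = 7
  -> s = B^a = 7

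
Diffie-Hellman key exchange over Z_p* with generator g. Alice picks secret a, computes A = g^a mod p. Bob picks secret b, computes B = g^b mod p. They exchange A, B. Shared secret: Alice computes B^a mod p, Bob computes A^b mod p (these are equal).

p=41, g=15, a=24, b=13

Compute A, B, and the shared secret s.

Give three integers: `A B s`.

Answer: 10 6 16

Derivation:
A = 15^24 mod 41  (bits of 24 = 11000)
  bit 0 = 1: r = r^2 * 15 mod 41 = 1^2 * 15 = 1*15 = 15
  bit 1 = 1: r = r^2 * 15 mod 41 = 15^2 * 15 = 20*15 = 13
  bit 2 = 0: r = r^2 mod 41 = 13^2 = 5
  bit 3 = 0: r = r^2 mod 41 = 5^2 = 25
  bit 4 = 0: r = r^2 mod 41 = 25^2 = 10
  -> A = 10
B = 15^13 mod 41  (bits of 13 = 1101)
  bit 0 = 1: r = r^2 * 15 mod 41 = 1^2 * 15 = 1*15 = 15
  bit 1 = 1: r = r^2 * 15 mod 41 = 15^2 * 15 = 20*15 = 13
  bit 2 = 0: r = r^2 mod 41 = 13^2 = 5
  bit 3 = 1: r = r^2 * 15 mod 41 = 5^2 * 15 = 25*15 = 6
  -> B = 6
s = B^a = 6^24 mod 41  (bits of 24 = 11000)
  bit 0 = 1: r = r^2 * 6 mod 41 = 1^2 * 6 = 1*6 = 6
  bit 1 = 1: r = r^2 * 6 mod 41 = 6^2 * 6 = 36*6 = 11
  bit 2 = 0: r = r^2 mod 41 = 11^2 = 39
  bit 3 = 0: r = r^2 mod 41 = 39^2 = 4
  bit 4 = 0: r = r^2 mod 41 = 4^2 = 16
  -> s = B^a = 16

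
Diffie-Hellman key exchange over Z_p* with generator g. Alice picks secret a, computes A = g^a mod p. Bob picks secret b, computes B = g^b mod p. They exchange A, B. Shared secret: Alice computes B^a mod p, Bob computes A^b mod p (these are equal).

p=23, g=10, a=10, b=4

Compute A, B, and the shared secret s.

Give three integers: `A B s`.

A = 10^10 mod 23  (bits of 10 = 1010)
  bit 0 = 1: r = r^2 * 10 mod 23 = 1^2 * 10 = 1*10 = 10
  bit 1 = 0: r = r^2 mod 23 = 10^2 = 8
  bit 2 = 1: r = r^2 * 10 mod 23 = 8^2 * 10 = 18*10 = 19
  bit 3 = 0: r = r^2 mod 23 = 19^2 = 16
  -> A = 16
B = 10^4 mod 23  (bits of 4 = 100)
  bit 0 = 1: r = r^2 * 10 mod 23 = 1^2 * 10 = 1*10 = 10
  bit 1 = 0: r = r^2 mod 23 = 10^2 = 8
  bit 2 = 0: r = r^2 mod 23 = 8^2 = 18
  -> B = 18
s = B^a = 18^10 mod 23  (bits of 10 = 1010)
  bit 0 = 1: r = r^2 * 18 mod 23 = 1^2 * 18 = 1*18 = 18
  bit 1 = 0: r = r^2 mod 23 = 18^2 = 2
  bit 2 = 1: r = r^2 * 18 mod 23 = 2^2 * 18 = 4*18 = 3
  bit 3 = 0: r = r^2 mod 23 = 3^2 = 9
  -> s = B^a = 9

Answer: 16 18 9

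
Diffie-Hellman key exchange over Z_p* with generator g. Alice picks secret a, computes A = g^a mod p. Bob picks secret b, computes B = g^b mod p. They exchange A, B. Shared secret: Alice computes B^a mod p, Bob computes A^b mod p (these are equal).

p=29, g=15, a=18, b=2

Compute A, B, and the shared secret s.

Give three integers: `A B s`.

A = 15^18 mod 29  (bits of 18 = 10010)
  bit 0 = 1: r = r^2 * 15 mod 29 = 1^2 * 15 = 1*15 = 15
  bit 1 = 0: r = r^2 mod 29 = 15^2 = 22
  bit 2 = 0: r = r^2 mod 29 = 22^2 = 20
  bit 3 = 1: r = r^2 * 15 mod 29 = 20^2 * 15 = 23*15 = 26
  bit 4 = 0: r = r^2 mod 29 = 26^2 = 9
  -> A = 9
B = 15^2 mod 29  (bits of 2 = 10)
  bit 0 = 1: r = r^2 * 15 mod 29 = 1^2 * 15 = 1*15 = 15
  bit 1 = 0: r = r^2 mod 29 = 15^2 = 22
  -> B = 22
s = B^a = 22^18 mod 29  (bits of 18 = 10010)
  bit 0 = 1: r = r^2 * 22 mod 29 = 1^2 * 22 = 1*22 = 22
  bit 1 = 0: r = r^2 mod 29 = 22^2 = 20
  bit 2 = 0: r = r^2 mod 29 = 20^2 = 23
  bit 3 = 1: r = r^2 * 22 mod 29 = 23^2 * 22 = 7*22 = 9
  bit 4 = 0: r = r^2 mod 29 = 9^2 = 23
  -> s = B^a = 23

Answer: 9 22 23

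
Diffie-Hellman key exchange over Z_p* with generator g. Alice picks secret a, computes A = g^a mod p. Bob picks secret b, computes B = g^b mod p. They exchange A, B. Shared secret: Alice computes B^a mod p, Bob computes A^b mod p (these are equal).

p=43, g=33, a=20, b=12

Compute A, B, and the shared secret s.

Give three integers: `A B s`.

A = 33^20 mod 43  (bits of 20 = 10100)
  bit 0 = 1: r = r^2 * 33 mod 43 = 1^2 * 33 = 1*33 = 33
  bit 1 = 0: r = r^2 mod 43 = 33^2 = 14
  bit 2 = 1: r = r^2 * 33 mod 43 = 14^2 * 33 = 24*33 = 18
  bit 3 = 0: r = r^2 mod 43 = 18^2 = 23
  bit 4 = 0: r = r^2 mod 43 = 23^2 = 13
  -> A = 13
B = 33^12 mod 43  (bits of 12 = 1100)
  bit 0 = 1: r = r^2 * 33 mod 43 = 1^2 * 33 = 1*33 = 33
  bit 1 = 1: r = r^2 * 33 mod 43 = 33^2 * 33 = 14*33 = 32
  bit 2 = 0: r = r^2 mod 43 = 32^2 = 35
  bit 3 = 0: r = r^2 mod 43 = 35^2 = 21
  -> B = 21
s = B^a = 21^20 mod 43  (bits of 20 = 10100)
  bit 0 = 1: r = r^2 * 21 mod 43 = 1^2 * 21 = 1*21 = 21
  bit 1 = 0: r = r^2 mod 43 = 21^2 = 11
  bit 2 = 1: r = r^2 * 21 mod 43 = 11^2 * 21 = 35*21 = 4
  bit 3 = 0: r = r^2 mod 43 = 4^2 = 16
  bit 4 = 0: r = r^2 mod 43 = 16^2 = 41
  -> s = B^a = 41

Answer: 13 21 41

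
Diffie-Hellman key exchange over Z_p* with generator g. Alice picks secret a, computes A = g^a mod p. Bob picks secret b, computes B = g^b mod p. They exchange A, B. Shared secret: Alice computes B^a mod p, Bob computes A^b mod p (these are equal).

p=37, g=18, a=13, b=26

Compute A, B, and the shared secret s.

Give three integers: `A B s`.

Answer: 32 25 21

Derivation:
A = 18^13 mod 37  (bits of 13 = 1101)
  bit 0 = 1: r = r^2 * 18 mod 37 = 1^2 * 18 = 1*18 = 18
  bit 1 = 1: r = r^2 * 18 mod 37 = 18^2 * 18 = 28*18 = 23
  bit 2 = 0: r = r^2 mod 37 = 23^2 = 11
  bit 3 = 1: r = r^2 * 18 mod 37 = 11^2 * 18 = 10*18 = 32
  -> A = 32
B = 18^26 mod 37  (bits of 26 = 11010)
  bit 0 = 1: r = r^2 * 18 mod 37 = 1^2 * 18 = 1*18 = 18
  bit 1 = 1: r = r^2 * 18 mod 37 = 18^2 * 18 = 28*18 = 23
  bit 2 = 0: r = r^2 mod 37 = 23^2 = 11
  bit 3 = 1: r = r^2 * 18 mod 37 = 11^2 * 18 = 10*18 = 32
  bit 4 = 0: r = r^2 mod 37 = 32^2 = 25
  -> B = 25
s = B^a = 25^13 mod 37  (bits of 13 = 1101)
  bit 0 = 1: r = r^2 * 25 mod 37 = 1^2 * 25 = 1*25 = 25
  bit 1 = 1: r = r^2 * 25 mod 37 = 25^2 * 25 = 33*25 = 11
  bit 2 = 0: r = r^2 mod 37 = 11^2 = 10
  bit 3 = 1: r = r^2 * 25 mod 37 = 10^2 * 25 = 26*25 = 21
  -> s = B^a = 21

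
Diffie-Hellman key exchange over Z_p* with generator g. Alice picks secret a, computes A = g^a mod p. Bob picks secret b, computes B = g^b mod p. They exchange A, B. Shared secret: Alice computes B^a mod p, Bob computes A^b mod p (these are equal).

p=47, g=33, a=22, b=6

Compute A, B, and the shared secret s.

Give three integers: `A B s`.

Answer: 37 42 28

Derivation:
A = 33^22 mod 47  (bits of 22 = 10110)
  bit 0 = 1: r = r^2 * 33 mod 47 = 1^2 * 33 = 1*33 = 33
  bit 1 = 0: r = r^2 mod 47 = 33^2 = 8
  bit 2 = 1: r = r^2 * 33 mod 47 = 8^2 * 33 = 17*33 = 44
  bit 3 = 1: r = r^2 * 33 mod 47 = 44^2 * 33 = 9*33 = 15
  bit 4 = 0: r = r^2 mod 47 = 15^2 = 37
  -> A = 37
B = 33^6 mod 47  (bits of 6 = 110)
  bit 0 = 1: r = r^2 * 33 mod 47 = 1^2 * 33 = 1*33 = 33
  bit 1 = 1: r = r^2 * 33 mod 47 = 33^2 * 33 = 8*33 = 29
  bit 2 = 0: r = r^2 mod 47 = 29^2 = 42
  -> B = 42
s = B^a = 42^22 mod 47  (bits of 22 = 10110)
  bit 0 = 1: r = r^2 * 42 mod 47 = 1^2 * 42 = 1*42 = 42
  bit 1 = 0: r = r^2 mod 47 = 42^2 = 25
  bit 2 = 1: r = r^2 * 42 mod 47 = 25^2 * 42 = 14*42 = 24
  bit 3 = 1: r = r^2 * 42 mod 47 = 24^2 * 42 = 12*42 = 34
  bit 4 = 0: r = r^2 mod 47 = 34^2 = 28
  -> s = B^a = 28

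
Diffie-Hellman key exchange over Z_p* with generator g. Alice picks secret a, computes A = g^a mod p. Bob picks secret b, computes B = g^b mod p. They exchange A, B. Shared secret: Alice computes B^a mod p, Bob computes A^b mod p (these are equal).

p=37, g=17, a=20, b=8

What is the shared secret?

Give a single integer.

Answer: 16

Derivation:
A = 17^20 mod 37  (bits of 20 = 10100)
  bit 0 = 1: r = r^2 * 17 mod 37 = 1^2 * 17 = 1*17 = 17
  bit 1 = 0: r = r^2 mod 37 = 17^2 = 30
  bit 2 = 1: r = r^2 * 17 mod 37 = 30^2 * 17 = 12*17 = 19
  bit 3 = 0: r = r^2 mod 37 = 19^2 = 28
  bit 4 = 0: r = r^2 mod 37 = 28^2 = 7
  -> A = 7
B = 17^8 mod 37  (bits of 8 = 1000)
  bit 0 = 1: r = r^2 * 17 mod 37 = 1^2 * 17 = 1*17 = 17
  bit 1 = 0: r = r^2 mod 37 = 17^2 = 30
  bit 2 = 0: r = r^2 mod 37 = 30^2 = 12
  bit 3 = 0: r = r^2 mod 37 = 12^2 = 33
  -> B = 33
s = B^a = 33^20 mod 37  (bits of 20 = 10100)
  bit 0 = 1: r = r^2 * 33 mod 37 = 1^2 * 33 = 1*33 = 33
  bit 1 = 0: r = r^2 mod 37 = 33^2 = 16
  bit 2 = 1: r = r^2 * 33 mod 37 = 16^2 * 33 = 34*33 = 12
  bit 3 = 0: r = r^2 mod 37 = 12^2 = 33
  bit 4 = 0: r = r^2 mod 37 = 33^2 = 16
  -> s = B^a = 16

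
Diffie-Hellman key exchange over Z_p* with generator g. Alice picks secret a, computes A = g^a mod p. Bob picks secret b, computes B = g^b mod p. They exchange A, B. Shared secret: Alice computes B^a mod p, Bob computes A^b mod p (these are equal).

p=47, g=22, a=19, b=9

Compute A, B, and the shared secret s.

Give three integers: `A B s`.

Answer: 41 45 44

Derivation:
A = 22^19 mod 47  (bits of 19 = 10011)
  bit 0 = 1: r = r^2 * 22 mod 47 = 1^2 * 22 = 1*22 = 22
  bit 1 = 0: r = r^2 mod 47 = 22^2 = 14
  bit 2 = 0: r = r^2 mod 47 = 14^2 = 8
  bit 3 = 1: r = r^2 * 22 mod 47 = 8^2 * 22 = 17*22 = 45
  bit 4 = 1: r = r^2 * 22 mod 47 = 45^2 * 22 = 4*22 = 41
  -> A = 41
B = 22^9 mod 47  (bits of 9 = 1001)
  bit 0 = 1: r = r^2 * 22 mod 47 = 1^2 * 22 = 1*22 = 22
  bit 1 = 0: r = r^2 mod 47 = 22^2 = 14
  bit 2 = 0: r = r^2 mod 47 = 14^2 = 8
  bit 3 = 1: r = r^2 * 22 mod 47 = 8^2 * 22 = 17*22 = 45
  -> B = 45
s = B^a = 45^19 mod 47  (bits of 19 = 10011)
  bit 0 = 1: r = r^2 * 45 mod 47 = 1^2 * 45 = 1*45 = 45
  bit 1 = 0: r = r^2 mod 47 = 45^2 = 4
  bit 2 = 0: r = r^2 mod 47 = 4^2 = 16
  bit 3 = 1: r = r^2 * 45 mod 47 = 16^2 * 45 = 21*45 = 5
  bit 4 = 1: r = r^2 * 45 mod 47 = 5^2 * 45 = 25*45 = 44
  -> s = B^a = 44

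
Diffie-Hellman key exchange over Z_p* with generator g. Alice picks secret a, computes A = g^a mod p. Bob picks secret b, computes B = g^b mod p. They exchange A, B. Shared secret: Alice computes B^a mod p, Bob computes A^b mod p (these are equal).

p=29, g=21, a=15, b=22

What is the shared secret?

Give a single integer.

Answer: 9

Derivation:
A = 21^15 mod 29  (bits of 15 = 1111)
  bit 0 = 1: r = r^2 * 21 mod 29 = 1^2 * 21 = 1*21 = 21
  bit 1 = 1: r = r^2 * 21 mod 29 = 21^2 * 21 = 6*21 = 10
  bit 2 = 1: r = r^2 * 21 mod 29 = 10^2 * 21 = 13*21 = 12
  bit 3 = 1: r = r^2 * 21 mod 29 = 12^2 * 21 = 28*21 = 8
  -> A = 8
B = 21^22 mod 29  (bits of 22 = 10110)
  bit 0 = 1: r = r^2 * 21 mod 29 = 1^2 * 21 = 1*21 = 21
  bit 1 = 0: r = r^2 mod 29 = 21^2 = 6
  bit 2 = 1: r = r^2 * 21 mod 29 = 6^2 * 21 = 7*21 = 2
  bit 3 = 1: r = r^2 * 21 mod 29 = 2^2 * 21 = 4*21 = 26
  bit 4 = 0: r = r^2 mod 29 = 26^2 = 9
  -> B = 9
s = B^a = 9^15 mod 29  (bits of 15 = 1111)
  bit 0 = 1: r = r^2 * 9 mod 29 = 1^2 * 9 = 1*9 = 9
  bit 1 = 1: r = r^2 * 9 mod 29 = 9^2 * 9 = 23*9 = 4
  bit 2 = 1: r = r^2 * 9 mod 29 = 4^2 * 9 = 16*9 = 28
  bit 3 = 1: r = r^2 * 9 mod 29 = 28^2 * 9 = 1*9 = 9
  -> s = B^a = 9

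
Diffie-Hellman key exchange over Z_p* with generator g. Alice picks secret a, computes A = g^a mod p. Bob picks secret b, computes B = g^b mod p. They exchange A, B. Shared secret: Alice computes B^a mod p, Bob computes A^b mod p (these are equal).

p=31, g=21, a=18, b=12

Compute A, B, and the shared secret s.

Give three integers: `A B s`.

A = 21^18 mod 31  (bits of 18 = 10010)
  bit 0 = 1: r = r^2 * 21 mod 31 = 1^2 * 21 = 1*21 = 21
  bit 1 = 0: r = r^2 mod 31 = 21^2 = 7
  bit 2 = 0: r = r^2 mod 31 = 7^2 = 18
  bit 3 = 1: r = r^2 * 21 mod 31 = 18^2 * 21 = 14*21 = 15
  bit 4 = 0: r = r^2 mod 31 = 15^2 = 8
  -> A = 8
B = 21^12 mod 31  (bits of 12 = 1100)
  bit 0 = 1: r = r^2 * 21 mod 31 = 1^2 * 21 = 1*21 = 21
  bit 1 = 1: r = r^2 * 21 mod 31 = 21^2 * 21 = 7*21 = 23
  bit 2 = 0: r = r^2 mod 31 = 23^2 = 2
  bit 3 = 0: r = r^2 mod 31 = 2^2 = 4
  -> B = 4
s = B^a = 4^18 mod 31  (bits of 18 = 10010)
  bit 0 = 1: r = r^2 * 4 mod 31 = 1^2 * 4 = 1*4 = 4
  bit 1 = 0: r = r^2 mod 31 = 4^2 = 16
  bit 2 = 0: r = r^2 mod 31 = 16^2 = 8
  bit 3 = 1: r = r^2 * 4 mod 31 = 8^2 * 4 = 2*4 = 8
  bit 4 = 0: r = r^2 mod 31 = 8^2 = 2
  -> s = B^a = 2

Answer: 8 4 2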